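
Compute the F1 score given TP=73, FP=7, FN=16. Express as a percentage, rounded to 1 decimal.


Precision = TP / (TP + FP) = 73 / 80 = 0.9125
Recall = TP / (TP + FN) = 73 / 89 = 0.8202
F1 = 2 * P * R / (P + R)
= 2 * 0.9125 * 0.8202 / (0.9125 + 0.8202)
= 1.4969 / 1.7327
= 0.8639
As percentage: 86.4%

86.4


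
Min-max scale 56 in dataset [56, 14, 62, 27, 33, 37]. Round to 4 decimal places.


Min = 14, Max = 62
Range = 62 - 14 = 48
Scaled = (x - min) / (max - min)
= (56 - 14) / 48
= 42 / 48
= 0.8750

0.8750


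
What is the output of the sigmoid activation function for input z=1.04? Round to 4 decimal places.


sigmoid(z) = 1 / (1 + exp(-z))
exp(-(1.04)) = exp(-1.04) = 0.3535
1 + 0.3535 = 1.3535
1 / 1.3535 = 0.7389

0.7389


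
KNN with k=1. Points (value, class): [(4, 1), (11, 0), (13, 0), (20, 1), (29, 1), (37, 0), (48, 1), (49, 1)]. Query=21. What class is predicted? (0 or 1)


Distances from query 21:
Point 20 (class 1): distance = 1
K=1 nearest neighbors: classes = [1]
Votes for class 1: 1 / 1
Majority vote => class 1

1


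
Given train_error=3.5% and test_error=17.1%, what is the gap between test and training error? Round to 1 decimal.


Generalization gap = test_error - train_error
= 17.1 - 3.5
= 13.6%
A large gap suggests overfitting.

13.6


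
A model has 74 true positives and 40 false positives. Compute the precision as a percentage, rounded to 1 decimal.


Precision = TP / (TP + FP) * 100
= 74 / (74 + 40)
= 74 / 114
= 0.6491
= 64.9%

64.9


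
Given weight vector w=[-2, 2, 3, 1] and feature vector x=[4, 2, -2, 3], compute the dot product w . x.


Element-wise products:
-2 * 4 = -8
2 * 2 = 4
3 * -2 = -6
1 * 3 = 3
Sum = -8 + 4 + -6 + 3
= -7

-7


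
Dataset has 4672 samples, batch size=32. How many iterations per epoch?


Iterations per epoch = dataset_size / batch_size
= 4672 / 32
= 146

146


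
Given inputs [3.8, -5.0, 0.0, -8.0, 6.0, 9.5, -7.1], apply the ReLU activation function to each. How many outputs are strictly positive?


ReLU(x) = max(0, x) for each element:
ReLU(3.8) = 3.8
ReLU(-5.0) = 0
ReLU(0.0) = 0
ReLU(-8.0) = 0
ReLU(6.0) = 6.0
ReLU(9.5) = 9.5
ReLU(-7.1) = 0
Active neurons (>0): 3

3


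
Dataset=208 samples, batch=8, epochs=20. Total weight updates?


Iterations per epoch = 208 / 8 = 26
Total updates = iterations_per_epoch * epochs
= 26 * 20
= 520

520


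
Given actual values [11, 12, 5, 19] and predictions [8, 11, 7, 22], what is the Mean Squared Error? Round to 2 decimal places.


Differences: [3, 1, -2, -3]
Squared errors: [9, 1, 4, 9]
Sum of squared errors = 23
MSE = 23 / 4 = 5.75

5.75


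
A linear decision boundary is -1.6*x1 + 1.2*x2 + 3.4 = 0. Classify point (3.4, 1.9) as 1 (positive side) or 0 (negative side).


Compute -1.6 * 3.4 + 1.2 * 1.9 + 3.4
= -5.44 + 2.28 + 3.4
= 0.24
Since 0.24 >= 0, the point is on the positive side.

1


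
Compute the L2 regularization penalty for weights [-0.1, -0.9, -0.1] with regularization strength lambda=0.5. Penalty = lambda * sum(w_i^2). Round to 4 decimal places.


Squaring each weight:
(-0.1)^2 = 0.01
(-0.9)^2 = 0.81
(-0.1)^2 = 0.01
Sum of squares = 0.83
Penalty = 0.5 * 0.83 = 0.4150

0.4150


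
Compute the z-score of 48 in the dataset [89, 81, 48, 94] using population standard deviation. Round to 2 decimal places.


Mean = (89 + 81 + 48 + 94) / 4 = 78.0
Variance = sum((x_i - mean)^2) / n = 321.5
Std = sqrt(321.5) = 17.9304
Z = (x - mean) / std
= (48 - 78.0) / 17.9304
= -30.0 / 17.9304
= -1.67

-1.67


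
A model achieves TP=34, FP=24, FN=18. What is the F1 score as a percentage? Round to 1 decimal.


Precision = TP / (TP + FP) = 34 / 58 = 0.5862
Recall = TP / (TP + FN) = 34 / 52 = 0.6538
F1 = 2 * P * R / (P + R)
= 2 * 0.5862 * 0.6538 / (0.5862 + 0.6538)
= 0.7666 / 1.2401
= 0.6182
As percentage: 61.8%

61.8


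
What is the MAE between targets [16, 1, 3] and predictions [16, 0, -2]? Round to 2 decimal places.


Absolute errors: [0, 1, 5]
Sum of absolute errors = 6
MAE = 6 / 3 = 2.00

2.00


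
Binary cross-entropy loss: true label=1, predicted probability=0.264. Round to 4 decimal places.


For y=1: Loss = -log(p)
= -log(0.264)
= -(-1.3318)
= 1.3318

1.3318


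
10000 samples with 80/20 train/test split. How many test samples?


Train samples = 10000 * 80% = 8000
Test samples = 10000 - 8000
= 2000

2000


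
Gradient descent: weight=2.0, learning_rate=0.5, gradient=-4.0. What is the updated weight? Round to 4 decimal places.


w_new = w_old - lr * gradient
= 2.0 - 0.5 * -4.0
= 2.0 - (-2.0)
= 4.0000

4.0000


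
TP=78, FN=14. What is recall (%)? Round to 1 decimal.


Recall = TP / (TP + FN) * 100
= 78 / (78 + 14)
= 78 / 92
= 0.8478
= 84.8%

84.8


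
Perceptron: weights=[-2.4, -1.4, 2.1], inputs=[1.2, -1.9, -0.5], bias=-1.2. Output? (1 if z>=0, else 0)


z = w . x + b
= -2.4*1.2 + -1.4*-1.9 + 2.1*-0.5 + -1.2
= -2.88 + 2.66 + -1.05 + -1.2
= -1.27 + -1.2
= -2.47
Since z = -2.47 < 0, output = 0

0


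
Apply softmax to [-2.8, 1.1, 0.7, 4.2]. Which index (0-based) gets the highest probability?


Softmax is a monotonic transformation, so it preserves the argmax.
We need to find the index of the maximum logit.
Index 0: -2.8
Index 1: 1.1
Index 2: 0.7
Index 3: 4.2
Maximum logit = 4.2 at index 3

3


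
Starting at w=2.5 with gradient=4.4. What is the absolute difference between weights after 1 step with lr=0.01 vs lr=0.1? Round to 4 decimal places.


With lr=0.01: w_new = 2.5 - 0.01 * 4.4 = 2.456
With lr=0.1: w_new = 2.5 - 0.1 * 4.4 = 2.06
Absolute difference = |2.456 - 2.06|
= 0.3960

0.3960


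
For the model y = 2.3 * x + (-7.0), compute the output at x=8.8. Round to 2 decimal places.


y = 2.3 * 8.8 + (-7.0)
= 20.24 + (-7.0)
= 13.24

13.24


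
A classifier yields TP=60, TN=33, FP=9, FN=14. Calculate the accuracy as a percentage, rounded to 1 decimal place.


Accuracy = (TP + TN) / (TP + TN + FP + FN) * 100
= (60 + 33) / (60 + 33 + 9 + 14)
= 93 / 116
= 0.8017
= 80.2%

80.2


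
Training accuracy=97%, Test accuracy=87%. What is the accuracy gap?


Gap = train_accuracy - test_accuracy
= 97 - 87
= 10%
This moderate gap may indicate mild overfitting.

10


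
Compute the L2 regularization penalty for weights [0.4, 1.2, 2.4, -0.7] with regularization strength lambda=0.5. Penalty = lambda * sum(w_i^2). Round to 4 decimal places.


Squaring each weight:
0.4^2 = 0.16
1.2^2 = 1.44
2.4^2 = 5.76
(-0.7)^2 = 0.49
Sum of squares = 7.85
Penalty = 0.5 * 7.85 = 3.9250

3.9250


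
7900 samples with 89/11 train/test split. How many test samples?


Train samples = 7900 * 89% = 7031
Test samples = 7900 - 7031
= 869

869


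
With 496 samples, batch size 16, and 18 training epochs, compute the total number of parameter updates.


Iterations per epoch = 496 / 16 = 31
Total updates = iterations_per_epoch * epochs
= 31 * 18
= 558

558


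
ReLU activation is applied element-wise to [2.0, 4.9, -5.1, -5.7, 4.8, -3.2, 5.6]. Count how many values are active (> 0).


ReLU(x) = max(0, x) for each element:
ReLU(2.0) = 2.0
ReLU(4.9) = 4.9
ReLU(-5.1) = 0
ReLU(-5.7) = 0
ReLU(4.8) = 4.8
ReLU(-3.2) = 0
ReLU(5.6) = 5.6
Active neurons (>0): 4

4


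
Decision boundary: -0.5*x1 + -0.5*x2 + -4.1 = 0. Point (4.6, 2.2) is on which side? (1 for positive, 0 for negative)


Compute -0.5 * 4.6 + -0.5 * 2.2 + -4.1
= -2.3 + -1.1 + -4.1
= -7.5
Since -7.5 < 0, the point is on the negative side.

0


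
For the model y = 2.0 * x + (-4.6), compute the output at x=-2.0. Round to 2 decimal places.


y = 2.0 * -2.0 + (-4.6)
= -4.0 + (-4.6)
= -8.60

-8.60


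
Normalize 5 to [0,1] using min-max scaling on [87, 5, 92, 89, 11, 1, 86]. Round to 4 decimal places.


Min = 1, Max = 92
Range = 92 - 1 = 91
Scaled = (x - min) / (max - min)
= (5 - 1) / 91
= 4 / 91
= 0.0440

0.0440


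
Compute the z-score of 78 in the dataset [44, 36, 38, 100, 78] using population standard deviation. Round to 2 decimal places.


Mean = (44 + 36 + 38 + 100 + 78) / 5 = 59.2
Variance = sum((x_i - mean)^2) / n = 647.36
Std = sqrt(647.36) = 25.4433
Z = (x - mean) / std
= (78 - 59.2) / 25.4433
= 18.8 / 25.4433
= 0.74

0.74


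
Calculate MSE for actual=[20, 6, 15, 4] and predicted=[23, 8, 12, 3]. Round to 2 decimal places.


Differences: [-3, -2, 3, 1]
Squared errors: [9, 4, 9, 1]
Sum of squared errors = 23
MSE = 23 / 4 = 5.75

5.75


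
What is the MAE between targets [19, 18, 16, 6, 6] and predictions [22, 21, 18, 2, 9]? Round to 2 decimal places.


Absolute errors: [3, 3, 2, 4, 3]
Sum of absolute errors = 15
MAE = 15 / 5 = 3.00

3.00


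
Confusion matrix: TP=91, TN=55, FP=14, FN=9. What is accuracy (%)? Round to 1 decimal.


Accuracy = (TP + TN) / (TP + TN + FP + FN) * 100
= (91 + 55) / (91 + 55 + 14 + 9)
= 146 / 169
= 0.8639
= 86.4%

86.4


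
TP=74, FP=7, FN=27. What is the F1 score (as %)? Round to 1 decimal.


Precision = TP / (TP + FP) = 74 / 81 = 0.9136
Recall = TP / (TP + FN) = 74 / 101 = 0.7327
F1 = 2 * P * R / (P + R)
= 2 * 0.9136 * 0.7327 / (0.9136 + 0.7327)
= 1.3387 / 1.6463
= 0.8132
As percentage: 81.3%

81.3


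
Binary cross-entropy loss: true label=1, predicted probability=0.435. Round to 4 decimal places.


For y=1: Loss = -log(p)
= -log(0.435)
= -(-0.8324)
= 0.8324

0.8324


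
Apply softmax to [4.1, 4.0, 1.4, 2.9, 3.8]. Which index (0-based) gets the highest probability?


Softmax is a monotonic transformation, so it preserves the argmax.
We need to find the index of the maximum logit.
Index 0: 4.1
Index 1: 4.0
Index 2: 1.4
Index 3: 2.9
Index 4: 3.8
Maximum logit = 4.1 at index 0

0


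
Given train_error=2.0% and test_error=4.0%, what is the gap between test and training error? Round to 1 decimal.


Generalization gap = test_error - train_error
= 4.0 - 2.0
= 2.0%
A moderate gap.

2.0


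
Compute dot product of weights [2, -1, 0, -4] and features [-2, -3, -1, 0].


Element-wise products:
2 * -2 = -4
-1 * -3 = 3
0 * -1 = 0
-4 * 0 = 0
Sum = -4 + 3 + 0 + 0
= -1

-1


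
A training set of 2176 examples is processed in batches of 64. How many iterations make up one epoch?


Iterations per epoch = dataset_size / batch_size
= 2176 / 64
= 34

34


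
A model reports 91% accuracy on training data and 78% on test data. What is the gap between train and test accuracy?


Gap = train_accuracy - test_accuracy
= 91 - 78
= 13%
This gap suggests the model is overfitting.

13


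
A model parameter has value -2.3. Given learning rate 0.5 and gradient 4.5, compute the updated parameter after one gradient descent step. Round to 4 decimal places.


w_new = w_old - lr * gradient
= -2.3 - 0.5 * 4.5
= -2.3 - (2.25)
= -4.5500

-4.5500


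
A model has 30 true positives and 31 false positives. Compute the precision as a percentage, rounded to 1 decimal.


Precision = TP / (TP + FP) * 100
= 30 / (30 + 31)
= 30 / 61
= 0.4918
= 49.2%

49.2


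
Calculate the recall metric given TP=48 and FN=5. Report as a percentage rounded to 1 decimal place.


Recall = TP / (TP + FN) * 100
= 48 / (48 + 5)
= 48 / 53
= 0.9057
= 90.6%

90.6


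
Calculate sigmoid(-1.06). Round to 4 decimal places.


sigmoid(z) = 1 / (1 + exp(-z))
exp(-(-1.06)) = exp(1.06) = 2.8864
1 + 2.8864 = 3.8864
1 / 3.8864 = 0.2573

0.2573


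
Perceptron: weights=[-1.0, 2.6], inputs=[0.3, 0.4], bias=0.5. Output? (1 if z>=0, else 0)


z = w . x + b
= -1.0*0.3 + 2.6*0.4 + 0.5
= -0.3 + 1.04 + 0.5
= 0.74 + 0.5
= 1.24
Since z = 1.24 >= 0, output = 1

1


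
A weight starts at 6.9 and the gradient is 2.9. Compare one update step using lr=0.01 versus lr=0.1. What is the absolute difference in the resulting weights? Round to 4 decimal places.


With lr=0.01: w_new = 6.9 - 0.01 * 2.9 = 6.871
With lr=0.1: w_new = 6.9 - 0.1 * 2.9 = 6.61
Absolute difference = |6.871 - 6.61|
= 0.2610

0.2610


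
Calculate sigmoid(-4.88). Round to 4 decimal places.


sigmoid(z) = 1 / (1 + exp(-z))
exp(-(-4.88)) = exp(4.88) = 131.6307
1 + 131.6307 = 132.6307
1 / 132.6307 = 0.0075

0.0075


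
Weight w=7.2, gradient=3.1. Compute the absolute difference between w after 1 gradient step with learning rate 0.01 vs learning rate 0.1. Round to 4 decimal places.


With lr=0.01: w_new = 7.2 - 0.01 * 3.1 = 7.169
With lr=0.1: w_new = 7.2 - 0.1 * 3.1 = 6.89
Absolute difference = |7.169 - 6.89|
= 0.2790

0.2790


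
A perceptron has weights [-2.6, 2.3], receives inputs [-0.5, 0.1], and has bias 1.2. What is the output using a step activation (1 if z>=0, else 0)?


z = w . x + b
= -2.6*-0.5 + 2.3*0.1 + 1.2
= 1.3 + 0.23 + 1.2
= 1.53 + 1.2
= 2.73
Since z = 2.73 >= 0, output = 1

1


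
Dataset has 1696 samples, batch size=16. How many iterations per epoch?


Iterations per epoch = dataset_size / batch_size
= 1696 / 16
= 106

106


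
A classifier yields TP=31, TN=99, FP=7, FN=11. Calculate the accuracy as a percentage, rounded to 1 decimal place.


Accuracy = (TP + TN) / (TP + TN + FP + FN) * 100
= (31 + 99) / (31 + 99 + 7 + 11)
= 130 / 148
= 0.8784
= 87.8%

87.8


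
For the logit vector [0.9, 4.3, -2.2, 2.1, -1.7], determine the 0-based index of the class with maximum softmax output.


Softmax is a monotonic transformation, so it preserves the argmax.
We need to find the index of the maximum logit.
Index 0: 0.9
Index 1: 4.3
Index 2: -2.2
Index 3: 2.1
Index 4: -1.7
Maximum logit = 4.3 at index 1

1


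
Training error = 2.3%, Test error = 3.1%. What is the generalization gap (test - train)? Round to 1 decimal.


Generalization gap = test_error - train_error
= 3.1 - 2.3
= 0.8%
A small gap suggests good generalization.

0.8


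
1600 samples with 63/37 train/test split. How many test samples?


Train samples = 1600 * 63% = 1008
Test samples = 1600 - 1008
= 592

592


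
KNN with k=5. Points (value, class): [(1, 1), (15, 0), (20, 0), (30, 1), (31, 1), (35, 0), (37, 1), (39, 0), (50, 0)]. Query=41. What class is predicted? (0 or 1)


Distances from query 41:
Point 39 (class 0): distance = 2
Point 37 (class 1): distance = 4
Point 35 (class 0): distance = 6
Point 50 (class 0): distance = 9
Point 31 (class 1): distance = 10
K=5 nearest neighbors: classes = [0, 1, 0, 0, 1]
Votes for class 1: 2 / 5
Majority vote => class 0

0


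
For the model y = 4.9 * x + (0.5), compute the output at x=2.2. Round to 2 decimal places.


y = 4.9 * 2.2 + (0.5)
= 10.78 + (0.5)
= 11.28

11.28


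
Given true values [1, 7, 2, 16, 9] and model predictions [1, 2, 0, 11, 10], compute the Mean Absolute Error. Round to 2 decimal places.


Absolute errors: [0, 5, 2, 5, 1]
Sum of absolute errors = 13
MAE = 13 / 5 = 2.60

2.60


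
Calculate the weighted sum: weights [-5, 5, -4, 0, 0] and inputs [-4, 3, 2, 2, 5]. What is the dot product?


Element-wise products:
-5 * -4 = 20
5 * 3 = 15
-4 * 2 = -8
0 * 2 = 0
0 * 5 = 0
Sum = 20 + 15 + -8 + 0 + 0
= 27

27


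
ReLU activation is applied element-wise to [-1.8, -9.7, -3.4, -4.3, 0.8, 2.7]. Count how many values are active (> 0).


ReLU(x) = max(0, x) for each element:
ReLU(-1.8) = 0
ReLU(-9.7) = 0
ReLU(-3.4) = 0
ReLU(-4.3) = 0
ReLU(0.8) = 0.8
ReLU(2.7) = 2.7
Active neurons (>0): 2

2


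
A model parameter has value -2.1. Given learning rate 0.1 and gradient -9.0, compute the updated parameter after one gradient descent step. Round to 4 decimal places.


w_new = w_old - lr * gradient
= -2.1 - 0.1 * -9.0
= -2.1 - (-0.9)
= -1.2000

-1.2000


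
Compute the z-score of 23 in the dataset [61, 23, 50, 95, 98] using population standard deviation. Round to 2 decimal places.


Mean = (61 + 23 + 50 + 95 + 98) / 5 = 65.4
Variance = sum((x_i - mean)^2) / n = 798.64
Std = sqrt(798.64) = 28.2602
Z = (x - mean) / std
= (23 - 65.4) / 28.2602
= -42.4 / 28.2602
= -1.50

-1.50


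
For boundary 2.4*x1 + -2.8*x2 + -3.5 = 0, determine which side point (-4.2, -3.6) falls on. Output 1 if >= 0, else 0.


Compute 2.4 * -4.2 + -2.8 * -3.6 + -3.5
= -10.08 + 10.08 + -3.5
= -3.5
Since -3.5 < 0, the point is on the negative side.

0


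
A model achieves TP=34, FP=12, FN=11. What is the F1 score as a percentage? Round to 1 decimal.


Precision = TP / (TP + FP) = 34 / 46 = 0.7391
Recall = TP / (TP + FN) = 34 / 45 = 0.7556
F1 = 2 * P * R / (P + R)
= 2 * 0.7391 * 0.7556 / (0.7391 + 0.7556)
= 1.1169 / 1.4947
= 0.7473
As percentage: 74.7%

74.7


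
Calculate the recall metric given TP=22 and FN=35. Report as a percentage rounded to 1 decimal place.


Recall = TP / (TP + FN) * 100
= 22 / (22 + 35)
= 22 / 57
= 0.386
= 38.6%

38.6


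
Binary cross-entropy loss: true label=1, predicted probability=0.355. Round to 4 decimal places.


For y=1: Loss = -log(p)
= -log(0.355)
= -(-1.0356)
= 1.0356

1.0356


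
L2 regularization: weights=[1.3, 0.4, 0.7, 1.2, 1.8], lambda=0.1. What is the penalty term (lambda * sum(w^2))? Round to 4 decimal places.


Squaring each weight:
1.3^2 = 1.69
0.4^2 = 0.16
0.7^2 = 0.49
1.2^2 = 1.44
1.8^2 = 3.24
Sum of squares = 7.02
Penalty = 0.1 * 7.02 = 0.7020

0.7020


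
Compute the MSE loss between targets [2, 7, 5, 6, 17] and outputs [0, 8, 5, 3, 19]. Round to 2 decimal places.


Differences: [2, -1, 0, 3, -2]
Squared errors: [4, 1, 0, 9, 4]
Sum of squared errors = 18
MSE = 18 / 5 = 3.60

3.60


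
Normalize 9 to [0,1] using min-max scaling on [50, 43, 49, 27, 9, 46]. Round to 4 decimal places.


Min = 9, Max = 50
Range = 50 - 9 = 41
Scaled = (x - min) / (max - min)
= (9 - 9) / 41
= 0 / 41
= 0.0000

0.0000


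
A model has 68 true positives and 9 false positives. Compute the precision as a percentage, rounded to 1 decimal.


Precision = TP / (TP + FP) * 100
= 68 / (68 + 9)
= 68 / 77
= 0.8831
= 88.3%

88.3


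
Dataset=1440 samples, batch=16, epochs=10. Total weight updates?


Iterations per epoch = 1440 / 16 = 90
Total updates = iterations_per_epoch * epochs
= 90 * 10
= 900

900


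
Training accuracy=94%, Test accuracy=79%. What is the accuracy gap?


Gap = train_accuracy - test_accuracy
= 94 - 79
= 15%
This gap suggests the model is overfitting.

15


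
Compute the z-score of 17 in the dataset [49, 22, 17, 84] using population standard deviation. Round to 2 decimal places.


Mean = (49 + 22 + 17 + 84) / 4 = 43.0
Variance = sum((x_i - mean)^2) / n = 708.5
Std = sqrt(708.5) = 26.6177
Z = (x - mean) / std
= (17 - 43.0) / 26.6177
= -26.0 / 26.6177
= -0.98

-0.98


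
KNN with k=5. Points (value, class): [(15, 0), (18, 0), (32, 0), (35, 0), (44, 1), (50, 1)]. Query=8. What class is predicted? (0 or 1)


Distances from query 8:
Point 15 (class 0): distance = 7
Point 18 (class 0): distance = 10
Point 32 (class 0): distance = 24
Point 35 (class 0): distance = 27
Point 44 (class 1): distance = 36
K=5 nearest neighbors: classes = [0, 0, 0, 0, 1]
Votes for class 1: 1 / 5
Majority vote => class 0

0


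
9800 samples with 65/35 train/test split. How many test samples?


Train samples = 9800 * 65% = 6370
Test samples = 9800 - 6370
= 3430

3430


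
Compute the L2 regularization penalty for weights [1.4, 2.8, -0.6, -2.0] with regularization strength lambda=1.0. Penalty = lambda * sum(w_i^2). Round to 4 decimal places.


Squaring each weight:
1.4^2 = 1.96
2.8^2 = 7.84
(-0.6)^2 = 0.36
(-2.0)^2 = 4.0
Sum of squares = 14.16
Penalty = 1.0 * 14.16 = 14.1600

14.1600


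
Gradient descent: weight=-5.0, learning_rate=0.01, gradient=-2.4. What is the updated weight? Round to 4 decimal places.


w_new = w_old - lr * gradient
= -5.0 - 0.01 * -2.4
= -5.0 - (-0.024)
= -4.9760

-4.9760


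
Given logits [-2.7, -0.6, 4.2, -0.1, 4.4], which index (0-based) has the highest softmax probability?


Softmax is a monotonic transformation, so it preserves the argmax.
We need to find the index of the maximum logit.
Index 0: -2.7
Index 1: -0.6
Index 2: 4.2
Index 3: -0.1
Index 4: 4.4
Maximum logit = 4.4 at index 4

4


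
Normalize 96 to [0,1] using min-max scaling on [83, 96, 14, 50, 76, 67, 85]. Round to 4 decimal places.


Min = 14, Max = 96
Range = 96 - 14 = 82
Scaled = (x - min) / (max - min)
= (96 - 14) / 82
= 82 / 82
= 1.0000

1.0000


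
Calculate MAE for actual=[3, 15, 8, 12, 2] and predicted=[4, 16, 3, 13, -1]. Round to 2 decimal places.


Absolute errors: [1, 1, 5, 1, 3]
Sum of absolute errors = 11
MAE = 11 / 5 = 2.20

2.20


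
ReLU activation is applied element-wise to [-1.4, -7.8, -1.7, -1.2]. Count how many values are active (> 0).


ReLU(x) = max(0, x) for each element:
ReLU(-1.4) = 0
ReLU(-7.8) = 0
ReLU(-1.7) = 0
ReLU(-1.2) = 0
Active neurons (>0): 0

0


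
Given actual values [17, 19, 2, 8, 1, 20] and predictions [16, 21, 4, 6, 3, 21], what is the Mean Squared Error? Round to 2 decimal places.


Differences: [1, -2, -2, 2, -2, -1]
Squared errors: [1, 4, 4, 4, 4, 1]
Sum of squared errors = 18
MSE = 18 / 6 = 3.00

3.00


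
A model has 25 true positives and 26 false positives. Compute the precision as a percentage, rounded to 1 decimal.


Precision = TP / (TP + FP) * 100
= 25 / (25 + 26)
= 25 / 51
= 0.4902
= 49.0%

49.0


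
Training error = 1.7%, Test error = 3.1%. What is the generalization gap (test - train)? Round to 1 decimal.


Generalization gap = test_error - train_error
= 3.1 - 1.7
= 1.4%
A small gap suggests good generalization.

1.4


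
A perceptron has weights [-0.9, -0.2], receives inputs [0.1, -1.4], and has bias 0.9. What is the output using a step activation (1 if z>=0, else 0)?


z = w . x + b
= -0.9*0.1 + -0.2*-1.4 + 0.9
= -0.09 + 0.28 + 0.9
= 0.19 + 0.9
= 1.09
Since z = 1.09 >= 0, output = 1

1


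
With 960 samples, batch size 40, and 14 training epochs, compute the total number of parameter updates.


Iterations per epoch = 960 / 40 = 24
Total updates = iterations_per_epoch * epochs
= 24 * 14
= 336

336


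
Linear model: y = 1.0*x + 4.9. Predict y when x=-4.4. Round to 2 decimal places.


y = 1.0 * -4.4 + (4.9)
= -4.4 + (4.9)
= 0.50

0.50


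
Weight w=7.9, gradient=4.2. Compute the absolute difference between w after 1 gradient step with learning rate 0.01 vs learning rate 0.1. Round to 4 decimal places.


With lr=0.01: w_new = 7.9 - 0.01 * 4.2 = 7.858
With lr=0.1: w_new = 7.9 - 0.1 * 4.2 = 7.48
Absolute difference = |7.858 - 7.48|
= 0.3780

0.3780


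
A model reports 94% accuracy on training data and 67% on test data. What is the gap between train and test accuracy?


Gap = train_accuracy - test_accuracy
= 94 - 67
= 27%
This large gap strongly indicates overfitting.

27


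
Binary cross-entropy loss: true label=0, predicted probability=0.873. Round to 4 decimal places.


For y=0: Loss = -log(1-p)
= -log(1 - 0.873)
= -log(0.127)
= -(-2.0636)
= 2.0636

2.0636


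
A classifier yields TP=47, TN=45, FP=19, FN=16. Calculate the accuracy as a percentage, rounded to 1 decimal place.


Accuracy = (TP + TN) / (TP + TN + FP + FN) * 100
= (47 + 45) / (47 + 45 + 19 + 16)
= 92 / 127
= 0.7244
= 72.4%

72.4


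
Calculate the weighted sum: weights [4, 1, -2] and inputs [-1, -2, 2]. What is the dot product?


Element-wise products:
4 * -1 = -4
1 * -2 = -2
-2 * 2 = -4
Sum = -4 + -2 + -4
= -10

-10


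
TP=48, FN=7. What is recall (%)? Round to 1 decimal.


Recall = TP / (TP + FN) * 100
= 48 / (48 + 7)
= 48 / 55
= 0.8727
= 87.3%

87.3


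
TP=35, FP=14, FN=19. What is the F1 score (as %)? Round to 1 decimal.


Precision = TP / (TP + FP) = 35 / 49 = 0.7143
Recall = TP / (TP + FN) = 35 / 54 = 0.6481
F1 = 2 * P * R / (P + R)
= 2 * 0.7143 * 0.6481 / (0.7143 + 0.6481)
= 0.9259 / 1.3624
= 0.6796
As percentage: 68.0%

68.0


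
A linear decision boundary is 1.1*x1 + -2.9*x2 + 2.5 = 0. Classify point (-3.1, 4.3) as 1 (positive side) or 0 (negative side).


Compute 1.1 * -3.1 + -2.9 * 4.3 + 2.5
= -3.41 + -12.47 + 2.5
= -13.38
Since -13.38 < 0, the point is on the negative side.

0


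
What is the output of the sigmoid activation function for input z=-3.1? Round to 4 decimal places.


sigmoid(z) = 1 / (1 + exp(-z))
exp(-(-3.1)) = exp(3.1) = 22.198
1 + 22.198 = 23.198
1 / 23.198 = 0.0431

0.0431


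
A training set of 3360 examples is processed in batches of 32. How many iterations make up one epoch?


Iterations per epoch = dataset_size / batch_size
= 3360 / 32
= 105

105


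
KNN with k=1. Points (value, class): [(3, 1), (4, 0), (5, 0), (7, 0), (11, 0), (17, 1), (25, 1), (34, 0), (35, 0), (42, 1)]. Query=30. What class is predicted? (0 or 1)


Distances from query 30:
Point 34 (class 0): distance = 4
K=1 nearest neighbors: classes = [0]
Votes for class 1: 0 / 1
Majority vote => class 0

0


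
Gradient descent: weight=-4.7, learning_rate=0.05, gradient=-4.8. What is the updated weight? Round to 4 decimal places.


w_new = w_old - lr * gradient
= -4.7 - 0.05 * -4.8
= -4.7 - (-0.24)
= -4.4600

-4.4600


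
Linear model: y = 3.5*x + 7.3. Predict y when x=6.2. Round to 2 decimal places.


y = 3.5 * 6.2 + (7.3)
= 21.7 + (7.3)
= 29.00

29.00


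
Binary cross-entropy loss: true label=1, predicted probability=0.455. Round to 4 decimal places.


For y=1: Loss = -log(p)
= -log(0.455)
= -(-0.7875)
= 0.7875

0.7875


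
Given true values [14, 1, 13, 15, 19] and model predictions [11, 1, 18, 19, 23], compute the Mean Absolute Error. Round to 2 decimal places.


Absolute errors: [3, 0, 5, 4, 4]
Sum of absolute errors = 16
MAE = 16 / 5 = 3.20

3.20


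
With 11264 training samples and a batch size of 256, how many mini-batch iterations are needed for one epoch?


Iterations per epoch = dataset_size / batch_size
= 11264 / 256
= 44

44


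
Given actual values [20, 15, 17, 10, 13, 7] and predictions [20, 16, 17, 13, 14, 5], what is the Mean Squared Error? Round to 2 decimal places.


Differences: [0, -1, 0, -3, -1, 2]
Squared errors: [0, 1, 0, 9, 1, 4]
Sum of squared errors = 15
MSE = 15 / 6 = 2.50

2.50


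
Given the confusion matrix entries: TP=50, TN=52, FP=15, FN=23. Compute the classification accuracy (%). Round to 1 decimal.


Accuracy = (TP + TN) / (TP + TN + FP + FN) * 100
= (50 + 52) / (50 + 52 + 15 + 23)
= 102 / 140
= 0.7286
= 72.9%

72.9


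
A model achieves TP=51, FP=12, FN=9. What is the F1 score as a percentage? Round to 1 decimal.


Precision = TP / (TP + FP) = 51 / 63 = 0.8095
Recall = TP / (TP + FN) = 51 / 60 = 0.85
F1 = 2 * P * R / (P + R)
= 2 * 0.8095 * 0.85 / (0.8095 + 0.85)
= 1.3762 / 1.6595
= 0.8293
As percentage: 82.9%

82.9


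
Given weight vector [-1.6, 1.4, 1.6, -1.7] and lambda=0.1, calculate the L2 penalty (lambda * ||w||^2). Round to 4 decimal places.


Squaring each weight:
(-1.6)^2 = 2.56
1.4^2 = 1.96
1.6^2 = 2.56
(-1.7)^2 = 2.89
Sum of squares = 9.97
Penalty = 0.1 * 9.97 = 0.9970

0.9970


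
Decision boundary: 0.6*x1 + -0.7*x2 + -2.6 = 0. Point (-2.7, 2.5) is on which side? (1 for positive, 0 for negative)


Compute 0.6 * -2.7 + -0.7 * 2.5 + -2.6
= -1.62 + -1.75 + -2.6
= -5.97
Since -5.97 < 0, the point is on the negative side.

0


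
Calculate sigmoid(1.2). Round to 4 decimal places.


sigmoid(z) = 1 / (1 + exp(-z))
exp(-(1.2)) = exp(-1.2) = 0.3012
1 + 0.3012 = 1.3012
1 / 1.3012 = 0.7685

0.7685


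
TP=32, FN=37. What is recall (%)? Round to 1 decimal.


Recall = TP / (TP + FN) * 100
= 32 / (32 + 37)
= 32 / 69
= 0.4638
= 46.4%

46.4


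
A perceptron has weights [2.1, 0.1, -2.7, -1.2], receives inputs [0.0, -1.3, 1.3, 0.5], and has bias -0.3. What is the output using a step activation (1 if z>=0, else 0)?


z = w . x + b
= 2.1*0.0 + 0.1*-1.3 + -2.7*1.3 + -1.2*0.5 + -0.3
= 0.0 + -0.13 + -3.51 + -0.6 + -0.3
= -4.24 + -0.3
= -4.54
Since z = -4.54 < 0, output = 0

0


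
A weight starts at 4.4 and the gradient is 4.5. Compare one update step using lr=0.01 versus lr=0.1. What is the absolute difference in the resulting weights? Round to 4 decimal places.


With lr=0.01: w_new = 4.4 - 0.01 * 4.5 = 4.355
With lr=0.1: w_new = 4.4 - 0.1 * 4.5 = 3.95
Absolute difference = |4.355 - 3.95|
= 0.4050

0.4050


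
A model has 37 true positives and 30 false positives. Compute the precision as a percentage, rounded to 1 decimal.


Precision = TP / (TP + FP) * 100
= 37 / (37 + 30)
= 37 / 67
= 0.5522
= 55.2%

55.2


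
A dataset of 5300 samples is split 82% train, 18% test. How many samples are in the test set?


Train samples = 5300 * 82% = 4346
Test samples = 5300 - 4346
= 954

954


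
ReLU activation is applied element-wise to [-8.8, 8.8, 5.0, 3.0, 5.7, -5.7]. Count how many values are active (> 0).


ReLU(x) = max(0, x) for each element:
ReLU(-8.8) = 0
ReLU(8.8) = 8.8
ReLU(5.0) = 5.0
ReLU(3.0) = 3.0
ReLU(5.7) = 5.7
ReLU(-5.7) = 0
Active neurons (>0): 4

4


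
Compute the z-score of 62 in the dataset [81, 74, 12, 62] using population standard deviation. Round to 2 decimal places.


Mean = (81 + 74 + 12 + 62) / 4 = 57.25
Variance = sum((x_i - mean)^2) / n = 728.6875
Std = sqrt(728.6875) = 26.9942
Z = (x - mean) / std
= (62 - 57.25) / 26.9942
= 4.75 / 26.9942
= 0.18

0.18


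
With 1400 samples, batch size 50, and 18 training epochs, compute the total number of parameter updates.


Iterations per epoch = 1400 / 50 = 28
Total updates = iterations_per_epoch * epochs
= 28 * 18
= 504

504


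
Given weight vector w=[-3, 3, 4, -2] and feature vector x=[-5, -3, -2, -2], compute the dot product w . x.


Element-wise products:
-3 * -5 = 15
3 * -3 = -9
4 * -2 = -8
-2 * -2 = 4
Sum = 15 + -9 + -8 + 4
= 2

2


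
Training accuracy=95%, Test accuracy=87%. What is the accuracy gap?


Gap = train_accuracy - test_accuracy
= 95 - 87
= 8%
This moderate gap may indicate mild overfitting.

8


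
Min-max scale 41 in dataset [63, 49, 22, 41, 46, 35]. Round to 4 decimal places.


Min = 22, Max = 63
Range = 63 - 22 = 41
Scaled = (x - min) / (max - min)
= (41 - 22) / 41
= 19 / 41
= 0.4634

0.4634


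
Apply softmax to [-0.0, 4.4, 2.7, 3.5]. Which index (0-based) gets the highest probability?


Softmax is a monotonic transformation, so it preserves the argmax.
We need to find the index of the maximum logit.
Index 0: -0.0
Index 1: 4.4
Index 2: 2.7
Index 3: 3.5
Maximum logit = 4.4 at index 1

1


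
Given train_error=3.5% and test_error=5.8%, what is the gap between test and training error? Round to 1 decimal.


Generalization gap = test_error - train_error
= 5.8 - 3.5
= 2.3%
A moderate gap.

2.3


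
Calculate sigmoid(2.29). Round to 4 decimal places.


sigmoid(z) = 1 / (1 + exp(-z))
exp(-(2.29)) = exp(-2.29) = 0.1013
1 + 0.1013 = 1.1013
1 / 1.1013 = 0.9080

0.9080


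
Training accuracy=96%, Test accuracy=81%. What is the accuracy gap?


Gap = train_accuracy - test_accuracy
= 96 - 81
= 15%
This gap suggests the model is overfitting.

15


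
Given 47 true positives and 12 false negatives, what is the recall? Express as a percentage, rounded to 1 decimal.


Recall = TP / (TP + FN) * 100
= 47 / (47 + 12)
= 47 / 59
= 0.7966
= 79.7%

79.7


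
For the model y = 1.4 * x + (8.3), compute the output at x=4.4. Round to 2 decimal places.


y = 1.4 * 4.4 + (8.3)
= 6.16 + (8.3)
= 14.46

14.46


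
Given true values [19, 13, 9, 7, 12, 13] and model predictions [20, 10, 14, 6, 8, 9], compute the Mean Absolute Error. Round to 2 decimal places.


Absolute errors: [1, 3, 5, 1, 4, 4]
Sum of absolute errors = 18
MAE = 18 / 6 = 3.00

3.00


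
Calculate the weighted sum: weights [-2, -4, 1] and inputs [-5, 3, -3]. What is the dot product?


Element-wise products:
-2 * -5 = 10
-4 * 3 = -12
1 * -3 = -3
Sum = 10 + -12 + -3
= -5

-5


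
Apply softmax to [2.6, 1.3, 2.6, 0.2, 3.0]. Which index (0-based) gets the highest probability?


Softmax is a monotonic transformation, so it preserves the argmax.
We need to find the index of the maximum logit.
Index 0: 2.6
Index 1: 1.3
Index 2: 2.6
Index 3: 0.2
Index 4: 3.0
Maximum logit = 3.0 at index 4

4


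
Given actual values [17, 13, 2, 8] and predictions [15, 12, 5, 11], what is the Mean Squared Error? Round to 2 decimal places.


Differences: [2, 1, -3, -3]
Squared errors: [4, 1, 9, 9]
Sum of squared errors = 23
MSE = 23 / 4 = 5.75

5.75


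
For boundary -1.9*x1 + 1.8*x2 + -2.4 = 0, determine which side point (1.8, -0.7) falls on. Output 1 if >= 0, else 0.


Compute -1.9 * 1.8 + 1.8 * -0.7 + -2.4
= -3.42 + -1.26 + -2.4
= -7.08
Since -7.08 < 0, the point is on the negative side.

0


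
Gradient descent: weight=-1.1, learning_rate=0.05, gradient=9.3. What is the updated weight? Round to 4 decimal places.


w_new = w_old - lr * gradient
= -1.1 - 0.05 * 9.3
= -1.1 - (0.465)
= -1.5650

-1.5650


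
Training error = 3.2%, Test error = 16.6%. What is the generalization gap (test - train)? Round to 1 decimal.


Generalization gap = test_error - train_error
= 16.6 - 3.2
= 13.4%
A large gap suggests overfitting.

13.4


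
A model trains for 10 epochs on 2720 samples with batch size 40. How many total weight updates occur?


Iterations per epoch = 2720 / 40 = 68
Total updates = iterations_per_epoch * epochs
= 68 * 10
= 680

680


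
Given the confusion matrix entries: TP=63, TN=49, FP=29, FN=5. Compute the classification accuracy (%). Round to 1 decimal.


Accuracy = (TP + TN) / (TP + TN + FP + FN) * 100
= (63 + 49) / (63 + 49 + 29 + 5)
= 112 / 146
= 0.7671
= 76.7%

76.7


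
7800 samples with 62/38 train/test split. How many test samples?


Train samples = 7800 * 62% = 4836
Test samples = 7800 - 4836
= 2964

2964


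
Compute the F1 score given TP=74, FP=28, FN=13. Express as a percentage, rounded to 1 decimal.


Precision = TP / (TP + FP) = 74 / 102 = 0.7255
Recall = TP / (TP + FN) = 74 / 87 = 0.8506
F1 = 2 * P * R / (P + R)
= 2 * 0.7255 * 0.8506 / (0.7255 + 0.8506)
= 1.2342 / 1.5761
= 0.7831
As percentage: 78.3%

78.3


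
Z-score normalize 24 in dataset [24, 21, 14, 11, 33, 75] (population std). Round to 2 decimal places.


Mean = (24 + 21 + 14 + 11 + 33 + 75) / 6 = 29.6667
Variance = sum((x_i - mean)^2) / n = 461.2222
Std = sqrt(461.2222) = 21.4761
Z = (x - mean) / std
= (24 - 29.6667) / 21.4761
= -5.6667 / 21.4761
= -0.26

-0.26


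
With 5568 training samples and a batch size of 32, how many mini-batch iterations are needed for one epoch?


Iterations per epoch = dataset_size / batch_size
= 5568 / 32
= 174

174


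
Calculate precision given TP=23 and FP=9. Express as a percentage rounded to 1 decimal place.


Precision = TP / (TP + FP) * 100
= 23 / (23 + 9)
= 23 / 32
= 0.7188
= 71.9%

71.9


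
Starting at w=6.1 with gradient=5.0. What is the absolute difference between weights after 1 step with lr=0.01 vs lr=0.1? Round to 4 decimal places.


With lr=0.01: w_new = 6.1 - 0.01 * 5.0 = 6.05
With lr=0.1: w_new = 6.1 - 0.1 * 5.0 = 5.6
Absolute difference = |6.05 - 5.6|
= 0.4500

0.4500


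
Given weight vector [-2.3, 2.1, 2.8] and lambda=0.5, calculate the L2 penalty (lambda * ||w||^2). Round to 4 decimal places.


Squaring each weight:
(-2.3)^2 = 5.29
2.1^2 = 4.41
2.8^2 = 7.84
Sum of squares = 17.54
Penalty = 0.5 * 17.54 = 8.7700

8.7700


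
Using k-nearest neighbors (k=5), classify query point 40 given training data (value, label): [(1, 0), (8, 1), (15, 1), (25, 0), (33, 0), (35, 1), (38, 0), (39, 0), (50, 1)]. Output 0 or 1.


Distances from query 40:
Point 39 (class 0): distance = 1
Point 38 (class 0): distance = 2
Point 35 (class 1): distance = 5
Point 33 (class 0): distance = 7
Point 50 (class 1): distance = 10
K=5 nearest neighbors: classes = [0, 0, 1, 0, 1]
Votes for class 1: 2 / 5
Majority vote => class 0

0


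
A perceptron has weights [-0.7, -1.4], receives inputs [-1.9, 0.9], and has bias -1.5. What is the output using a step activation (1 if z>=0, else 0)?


z = w . x + b
= -0.7*-1.9 + -1.4*0.9 + -1.5
= 1.33 + -1.26 + -1.5
= 0.07 + -1.5
= -1.43
Since z = -1.43 < 0, output = 0

0


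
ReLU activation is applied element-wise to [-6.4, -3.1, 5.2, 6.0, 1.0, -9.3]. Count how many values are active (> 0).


ReLU(x) = max(0, x) for each element:
ReLU(-6.4) = 0
ReLU(-3.1) = 0
ReLU(5.2) = 5.2
ReLU(6.0) = 6.0
ReLU(1.0) = 1.0
ReLU(-9.3) = 0
Active neurons (>0): 3

3


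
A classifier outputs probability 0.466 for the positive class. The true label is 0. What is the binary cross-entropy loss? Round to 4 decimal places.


For y=0: Loss = -log(1-p)
= -log(1 - 0.466)
= -log(0.534)
= -(-0.6274)
= 0.6274

0.6274


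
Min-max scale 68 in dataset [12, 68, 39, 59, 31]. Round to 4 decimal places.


Min = 12, Max = 68
Range = 68 - 12 = 56
Scaled = (x - min) / (max - min)
= (68 - 12) / 56
= 56 / 56
= 1.0000

1.0000


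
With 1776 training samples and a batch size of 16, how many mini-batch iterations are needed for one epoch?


Iterations per epoch = dataset_size / batch_size
= 1776 / 16
= 111

111


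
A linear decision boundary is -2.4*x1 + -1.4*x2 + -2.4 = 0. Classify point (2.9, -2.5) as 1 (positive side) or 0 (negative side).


Compute -2.4 * 2.9 + -1.4 * -2.5 + -2.4
= -6.96 + 3.5 + -2.4
= -5.86
Since -5.86 < 0, the point is on the negative side.

0


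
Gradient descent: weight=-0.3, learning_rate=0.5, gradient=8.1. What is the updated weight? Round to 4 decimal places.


w_new = w_old - lr * gradient
= -0.3 - 0.5 * 8.1
= -0.3 - (4.05)
= -4.3500

-4.3500


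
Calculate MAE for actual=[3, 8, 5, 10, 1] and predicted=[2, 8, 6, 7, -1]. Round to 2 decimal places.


Absolute errors: [1, 0, 1, 3, 2]
Sum of absolute errors = 7
MAE = 7 / 5 = 1.40

1.40


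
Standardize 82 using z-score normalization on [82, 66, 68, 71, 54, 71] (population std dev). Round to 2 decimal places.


Mean = (82 + 66 + 68 + 71 + 54 + 71) / 6 = 68.6667
Variance = sum((x_i - mean)^2) / n = 68.5556
Std = sqrt(68.5556) = 8.2798
Z = (x - mean) / std
= (82 - 68.6667) / 8.2798
= 13.3333 / 8.2798
= 1.61

1.61


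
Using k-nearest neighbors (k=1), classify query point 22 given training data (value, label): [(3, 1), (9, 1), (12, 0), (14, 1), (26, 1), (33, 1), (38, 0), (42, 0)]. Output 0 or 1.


Distances from query 22:
Point 26 (class 1): distance = 4
K=1 nearest neighbors: classes = [1]
Votes for class 1: 1 / 1
Majority vote => class 1

1


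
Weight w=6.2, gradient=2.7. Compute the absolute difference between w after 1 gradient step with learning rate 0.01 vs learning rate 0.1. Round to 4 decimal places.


With lr=0.01: w_new = 6.2 - 0.01 * 2.7 = 6.173
With lr=0.1: w_new = 6.2 - 0.1 * 2.7 = 5.93
Absolute difference = |6.173 - 5.93|
= 0.2430

0.2430


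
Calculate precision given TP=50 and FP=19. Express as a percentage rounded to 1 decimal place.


Precision = TP / (TP + FP) * 100
= 50 / (50 + 19)
= 50 / 69
= 0.7246
= 72.5%

72.5


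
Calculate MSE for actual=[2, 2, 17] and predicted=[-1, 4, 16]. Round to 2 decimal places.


Differences: [3, -2, 1]
Squared errors: [9, 4, 1]
Sum of squared errors = 14
MSE = 14 / 3 = 4.67

4.67


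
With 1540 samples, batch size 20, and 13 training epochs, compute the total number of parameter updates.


Iterations per epoch = 1540 / 20 = 77
Total updates = iterations_per_epoch * epochs
= 77 * 13
= 1001

1001


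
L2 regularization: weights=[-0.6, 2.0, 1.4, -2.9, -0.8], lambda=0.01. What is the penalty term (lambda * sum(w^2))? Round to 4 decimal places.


Squaring each weight:
(-0.6)^2 = 0.36
2.0^2 = 4.0
1.4^2 = 1.96
(-2.9)^2 = 8.41
(-0.8)^2 = 0.64
Sum of squares = 15.37
Penalty = 0.01 * 15.37 = 0.1537

0.1537


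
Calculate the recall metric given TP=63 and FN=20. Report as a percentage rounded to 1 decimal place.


Recall = TP / (TP + FN) * 100
= 63 / (63 + 20)
= 63 / 83
= 0.759
= 75.9%

75.9


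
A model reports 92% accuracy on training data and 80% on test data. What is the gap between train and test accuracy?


Gap = train_accuracy - test_accuracy
= 92 - 80
= 12%
This gap suggests the model is overfitting.

12


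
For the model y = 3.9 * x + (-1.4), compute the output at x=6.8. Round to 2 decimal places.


y = 3.9 * 6.8 + (-1.4)
= 26.52 + (-1.4)
= 25.12

25.12
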